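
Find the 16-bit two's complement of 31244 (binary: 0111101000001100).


Original: 0111101000001100
Step 1 - Invert all bits: 1000010111110011
Step 2 - Add 1: 1000010111110011 + 1
= 1000010111110100 (represents -31244)


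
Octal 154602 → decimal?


Positional values:
Position 0: 2 × 8^0 = 2
Position 1: 0 × 8^1 = 0
Position 2: 6 × 8^2 = 384
Position 3: 4 × 8^3 = 2048
Position 4: 5 × 8^4 = 20480
Position 5: 1 × 8^5 = 32768
Sum = 2 + 0 + 384 + 2048 + 20480 + 32768
= 55682


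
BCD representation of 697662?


Each digit → 4-bit binary:
  6 → 0110
  9 → 1001
  7 → 0111
  6 → 0110
  6 → 0110
  2 → 0010
= 0110 1001 0111 0110 0110 0010


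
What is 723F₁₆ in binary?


Each hex digit → 4 binary bits:
  7 = 0111
  2 = 0010
  3 = 0011
  F = 1111
Concatenate: 0111 0010 0011 1111
= 0111001000111111


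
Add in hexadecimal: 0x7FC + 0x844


Align and add column by column (LSB to MSB, each column mod 16 with carry):
  07FC
+ 0844
  ----
  col 0: C(12) + 4(4) + 0 (carry in) = 16 → 0(0), carry out 1
  col 1: F(15) + 4(4) + 1 (carry in) = 20 → 4(4), carry out 1
  col 2: 7(7) + 8(8) + 1 (carry in) = 16 → 0(0), carry out 1
  col 3: 0(0) + 0(0) + 1 (carry in) = 1 → 1(1), carry out 0
Reading digits MSB→LSB: 1040
Strip leading zeros: 1040
= 0x1040


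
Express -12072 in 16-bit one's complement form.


Original: 0010111100101000
Invert all bits:
  bit 0: 0 → 1
  bit 1: 0 → 1
  bit 2: 1 → 0
  bit 3: 0 → 1
  bit 4: 1 → 0
  bit 5: 1 → 0
  bit 6: 1 → 0
  bit 7: 1 → 0
  bit 8: 0 → 1
  bit 9: 0 → 1
  bit 10: 1 → 0
  bit 11: 0 → 1
  bit 12: 1 → 0
  bit 13: 0 → 1
  bit 14: 0 → 1
  bit 15: 0 → 1
= 1101000011010111


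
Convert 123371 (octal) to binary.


Each octal digit → 3 binary bits:
  1 = 001
  2 = 010
  3 = 011
  3 = 011
  7 = 111
  1 = 001
Concatenate: 001 010 011 011 111 001
= 001010011011111001


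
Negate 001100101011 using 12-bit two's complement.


Original: 001100101011
Step 1 - Invert all bits: 110011010100
Step 2 - Add 1: 110011010100 + 1
= 110011010101 (represents -811)


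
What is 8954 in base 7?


Divide by 7 repeatedly:
8954 ÷ 7 = 1279 remainder 1
1279 ÷ 7 = 182 remainder 5
182 ÷ 7 = 26 remainder 0
26 ÷ 7 = 3 remainder 5
3 ÷ 7 = 0 remainder 3
Reading remainders bottom-up:
= 35051


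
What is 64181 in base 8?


Divide by 8 repeatedly:
64181 ÷ 8 = 8022 remainder 5
8022 ÷ 8 = 1002 remainder 6
1002 ÷ 8 = 125 remainder 2
125 ÷ 8 = 15 remainder 5
15 ÷ 8 = 1 remainder 7
1 ÷ 8 = 0 remainder 1
Reading remainders bottom-up:
= 0o175265


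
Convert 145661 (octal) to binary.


Each octal digit → 3 binary bits:
  1 = 001
  4 = 100
  5 = 101
  6 = 110
  6 = 110
  1 = 001
Concatenate: 001 100 101 110 110 001
= 001100101110110001


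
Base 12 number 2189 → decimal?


Positional values (base 12):
  9 × 12^0 = 9 × 1 = 9
  8 × 12^1 = 8 × 12 = 96
  1 × 12^2 = 1 × 144 = 144
  2 × 12^3 = 2 × 1728 = 3456
Sum = 9 + 96 + 144 + 3456
= 3705


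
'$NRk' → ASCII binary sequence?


String: '$NRk'  (4 characters)
Per-character ASCII lookup:
  '$': special character: '$' = 36 → 100100
  'N': uppercase starts at 65: 'N' = 65 + 13 = 78 → 1001110
  'R': uppercase starts at 65: 'R' = 65 + 17 = 82 → 1010010
  'k': lowercase starts at 97: 'k' = 97 + 10 = 107 → 1101011
= 100100 1001110 1010010 1101011


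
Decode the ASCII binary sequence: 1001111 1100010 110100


Codes (binary): 1001111 1100010 110100
Per-code ASCII lookup:
  1001111 = 79  (range 65-90: uppercase, 79 - 65 = 14) → 'O'
  1100010 = 98  (range 97-122: lowercase, 98 - 97 = 1) → 'b'
  110100 = 52  (range 48-57: digits, 52 - 48 = 4) → '4'
= 'Ob4'


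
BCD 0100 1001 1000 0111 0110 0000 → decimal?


Each 4-bit group → digit:
  0100 → 4
  1001 → 9
  1000 → 8
  0111 → 7
  0110 → 6
  0000 → 0
= 498760


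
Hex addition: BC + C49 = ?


Align and add column by column (LSB to MSB, each column mod 16 with carry):
  00BC
+ 0C49
  ----
  col 0: C(12) + 9(9) + 0 (carry in) = 21 → 5(5), carry out 1
  col 1: B(11) + 4(4) + 1 (carry in) = 16 → 0(0), carry out 1
  col 2: 0(0) + C(12) + 1 (carry in) = 13 → D(13), carry out 0
  col 3: 0(0) + 0(0) + 0 (carry in) = 0 → 0(0), carry out 0
Reading digits MSB→LSB: 0D05
Strip leading zeros: D05
= 0xD05


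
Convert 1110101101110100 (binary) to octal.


Group into 3-bit groups: 001110101101110100
  001 = 1
  110 = 6
  101 = 5
  101 = 5
  110 = 6
  100 = 4
= 0o165564


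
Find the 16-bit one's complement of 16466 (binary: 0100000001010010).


Original: 0100000001010010
Invert all bits:
  bit 0: 0 → 1
  bit 1: 1 → 0
  bit 2: 0 → 1
  bit 3: 0 → 1
  bit 4: 0 → 1
  bit 5: 0 → 1
  bit 6: 0 → 1
  bit 7: 0 → 1
  bit 8: 0 → 1
  bit 9: 1 → 0
  bit 10: 0 → 1
  bit 11: 1 → 0
  bit 12: 0 → 1
  bit 13: 0 → 1
  bit 14: 1 → 0
  bit 15: 0 → 1
= 1011111110101101


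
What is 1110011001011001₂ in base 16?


Group into 4-bit nibbles: 1110011001011001
  1110 = E
  0110 = 6
  0101 = 5
  1001 = 9
= 0xE659


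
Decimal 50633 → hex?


Divide by 16 repeatedly:
50633 ÷ 16 = 3164 remainder 9 (9)
3164 ÷ 16 = 197 remainder 12 (C)
197 ÷ 16 = 12 remainder 5 (5)
12 ÷ 16 = 0 remainder 12 (C)
Reading remainders bottom-up:
= 0xC5C9


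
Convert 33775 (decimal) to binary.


Divide by 2 repeatedly:
33775 ÷ 2 = 16887 remainder 1
16887 ÷ 2 = 8443 remainder 1
8443 ÷ 2 = 4221 remainder 1
4221 ÷ 2 = 2110 remainder 1
2110 ÷ 2 = 1055 remainder 0
1055 ÷ 2 = 527 remainder 1
527 ÷ 2 = 263 remainder 1
263 ÷ 2 = 131 remainder 1
131 ÷ 2 = 65 remainder 1
65 ÷ 2 = 32 remainder 1
32 ÷ 2 = 16 remainder 0
16 ÷ 2 = 8 remainder 0
8 ÷ 2 = 4 remainder 0
4 ÷ 2 = 2 remainder 0
2 ÷ 2 = 1 remainder 0
1 ÷ 2 = 0 remainder 1
Reading remainders bottom-up:
= 1000001111101111


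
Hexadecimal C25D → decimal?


Positional values:
Position 0: D × 16^0 = 13 × 1 = 13
Position 1: 5 × 16^1 = 5 × 16 = 80
Position 2: 2 × 16^2 = 2 × 256 = 512
Position 3: C × 16^3 = 12 × 4096 = 49152
Sum = 13 + 80 + 512 + 49152
= 49757


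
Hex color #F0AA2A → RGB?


Hex: #F0AA2A
R = F0₁₆ = 240
G = AA₁₆ = 170
B = 2A₁₆ = 42
= RGB(240, 170, 42)


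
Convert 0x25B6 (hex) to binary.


Each hex digit → 4 binary bits:
  2 = 0010
  5 = 0101
  B = 1011
  6 = 0110
Concatenate: 0010 0101 1011 0110
= 0010010110110110


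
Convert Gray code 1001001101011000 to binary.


Gray code: 1001001101011000
MSB stays the same: 1
Each subsequent bit = prev_binary XOR current_gray:
  B[1] = 1 XOR 0 = 1
  B[2] = 1 XOR 0 = 1
  B[3] = 1 XOR 1 = 0
  B[4] = 0 XOR 0 = 0
  B[5] = 0 XOR 0 = 0
  B[6] = 0 XOR 1 = 1
  B[7] = 1 XOR 1 = 0
  B[8] = 0 XOR 0 = 0
  B[9] = 0 XOR 1 = 1
  B[10] = 1 XOR 0 = 1
  B[11] = 1 XOR 1 = 0
  B[12] = 0 XOR 1 = 1
  B[13] = 1 XOR 0 = 1
  B[14] = 1 XOR 0 = 1
  B[15] = 1 XOR 0 = 1
= 1110001001101111 (57967 decimal)


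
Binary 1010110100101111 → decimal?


Positional values:
Bit 0: 1 × 2^0 = 1
Bit 1: 1 × 2^1 = 2
Bit 2: 1 × 2^2 = 4
Bit 3: 1 × 2^3 = 8
Bit 5: 1 × 2^5 = 32
Bit 8: 1 × 2^8 = 256
Bit 10: 1 × 2^10 = 1024
Bit 11: 1 × 2^11 = 2048
Bit 13: 1 × 2^13 = 8192
Bit 15: 1 × 2^15 = 32768
Sum = 1 + 2 + 4 + 8 + 32 + 256 + 1024 + 2048 + 8192 + 32768
= 44335


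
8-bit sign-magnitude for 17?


Sign bit: 0 (positive)
Magnitude: 17 = 0010001
= 00010001


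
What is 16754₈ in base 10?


Positional values:
Position 0: 4 × 8^0 = 4
Position 1: 5 × 8^1 = 40
Position 2: 7 × 8^2 = 448
Position 3: 6 × 8^3 = 3072
Position 4: 1 × 8^4 = 4096
Sum = 4 + 40 + 448 + 3072 + 4096
= 7660


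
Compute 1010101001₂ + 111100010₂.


Align and add column by column (LSB to MSB, carry propagating):
  01010101001
+ 00111100010
  -----------
  col 0: 1 + 0 + 0 (carry in) = 1 → bit 1, carry out 0
  col 1: 0 + 1 + 0 (carry in) = 1 → bit 1, carry out 0
  col 2: 0 + 0 + 0 (carry in) = 0 → bit 0, carry out 0
  col 3: 1 + 0 + 0 (carry in) = 1 → bit 1, carry out 0
  col 4: 0 + 0 + 0 (carry in) = 0 → bit 0, carry out 0
  col 5: 1 + 1 + 0 (carry in) = 2 → bit 0, carry out 1
  col 6: 0 + 1 + 1 (carry in) = 2 → bit 0, carry out 1
  col 7: 1 + 1 + 1 (carry in) = 3 → bit 1, carry out 1
  col 8: 0 + 1 + 1 (carry in) = 2 → bit 0, carry out 1
  col 9: 1 + 0 + 1 (carry in) = 2 → bit 0, carry out 1
  col 10: 0 + 0 + 1 (carry in) = 1 → bit 1, carry out 0
Reading bits MSB→LSB: 10010001011
Strip leading zeros: 10010001011
= 10010001011


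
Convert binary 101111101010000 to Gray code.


Binary: 101111101010000
Gray code: G = B XOR (B >> 1)
B >> 1 = 010111110101000
101111101010000 XOR 010111110101000:
  1 XOR 0 = 1
  0 XOR 1 = 1
  1 XOR 0 = 1
  1 XOR 1 = 0
  1 XOR 1 = 0
  1 XOR 1 = 0
  1 XOR 1 = 0
  0 XOR 1 = 1
  1 XOR 0 = 1
  0 XOR 1 = 1
  1 XOR 0 = 1
  0 XOR 1 = 1
  0 XOR 0 = 0
  0 XOR 0 = 0
  0 XOR 0 = 0
= 111000011111000


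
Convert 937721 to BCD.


Each digit → 4-bit binary:
  9 → 1001
  3 → 0011
  7 → 0111
  7 → 0111
  2 → 0010
  1 → 0001
= 1001 0011 0111 0111 0010 0001


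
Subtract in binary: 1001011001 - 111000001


Align and subtract column by column (LSB to MSB, borrowing when needed):
  1001011001
- 0111000001
  ----------
  col 0: (1 - 0 borrow-in) - 1 → 1 - 1 = 0, borrow out 0
  col 1: (0 - 0 borrow-in) - 0 → 0 - 0 = 0, borrow out 0
  col 2: (0 - 0 borrow-in) - 0 → 0 - 0 = 0, borrow out 0
  col 3: (1 - 0 borrow-in) - 0 → 1 - 0 = 1, borrow out 0
  col 4: (1 - 0 borrow-in) - 0 → 1 - 0 = 1, borrow out 0
  col 5: (0 - 0 borrow-in) - 0 → 0 - 0 = 0, borrow out 0
  col 6: (1 - 0 borrow-in) - 1 → 1 - 1 = 0, borrow out 0
  col 7: (0 - 0 borrow-in) - 1 → borrow from next column: (0+2) - 1 = 1, borrow out 1
  col 8: (0 - 1 borrow-in) - 1 → borrow from next column: (-1+2) - 1 = 0, borrow out 1
  col 9: (1 - 1 borrow-in) - 0 → 0 - 0 = 0, borrow out 0
Reading bits MSB→LSB: 0010011000
Strip leading zeros: 10011000
= 10011000


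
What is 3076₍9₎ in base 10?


Positional values (base 9):
  6 × 9^0 = 6 × 1 = 6
  7 × 9^1 = 7 × 9 = 63
  0 × 9^2 = 0 × 81 = 0
  3 × 9^3 = 3 × 729 = 2187
Sum = 6 + 63 + 0 + 2187
= 2256


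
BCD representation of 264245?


Each digit → 4-bit binary:
  2 → 0010
  6 → 0110
  4 → 0100
  2 → 0010
  4 → 0100
  5 → 0101
= 0010 0110 0100 0010 0100 0101


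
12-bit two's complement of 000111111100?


Original: 000111111100
Step 1 - Invert all bits: 111000000011
Step 2 - Add 1: 111000000011 + 1
= 111000000100 (represents -508)


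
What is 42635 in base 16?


Divide by 16 repeatedly:
42635 ÷ 16 = 2664 remainder 11 (B)
2664 ÷ 16 = 166 remainder 8 (8)
166 ÷ 16 = 10 remainder 6 (6)
10 ÷ 16 = 0 remainder 10 (A)
Reading remainders bottom-up:
= 0xA68B


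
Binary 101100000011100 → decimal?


Positional values:
Bit 2: 1 × 2^2 = 4
Bit 3: 1 × 2^3 = 8
Bit 4: 1 × 2^4 = 16
Bit 11: 1 × 2^11 = 2048
Bit 12: 1 × 2^12 = 4096
Bit 14: 1 × 2^14 = 16384
Sum = 4 + 8 + 16 + 2048 + 4096 + 16384
= 22556


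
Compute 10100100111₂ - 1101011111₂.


Align and subtract column by column (LSB to MSB, borrowing when needed):
  10100100111
- 01101011111
  -----------
  col 0: (1 - 0 borrow-in) - 1 → 1 - 1 = 0, borrow out 0
  col 1: (1 - 0 borrow-in) - 1 → 1 - 1 = 0, borrow out 0
  col 2: (1 - 0 borrow-in) - 1 → 1 - 1 = 0, borrow out 0
  col 3: (0 - 0 borrow-in) - 1 → borrow from next column: (0+2) - 1 = 1, borrow out 1
  col 4: (0 - 1 borrow-in) - 1 → borrow from next column: (-1+2) - 1 = 0, borrow out 1
  col 5: (1 - 1 borrow-in) - 0 → 0 - 0 = 0, borrow out 0
  col 6: (0 - 0 borrow-in) - 1 → borrow from next column: (0+2) - 1 = 1, borrow out 1
  col 7: (0 - 1 borrow-in) - 0 → borrow from next column: (-1+2) - 0 = 1, borrow out 1
  col 8: (1 - 1 borrow-in) - 1 → borrow from next column: (0+2) - 1 = 1, borrow out 1
  col 9: (0 - 1 borrow-in) - 1 → borrow from next column: (-1+2) - 1 = 0, borrow out 1
  col 10: (1 - 1 borrow-in) - 0 → 0 - 0 = 0, borrow out 0
Reading bits MSB→LSB: 00111001000
Strip leading zeros: 111001000
= 111001000


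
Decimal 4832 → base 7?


Divide by 7 repeatedly:
4832 ÷ 7 = 690 remainder 2
690 ÷ 7 = 98 remainder 4
98 ÷ 7 = 14 remainder 0
14 ÷ 7 = 2 remainder 0
2 ÷ 7 = 0 remainder 2
Reading remainders bottom-up:
= 20042


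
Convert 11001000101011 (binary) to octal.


Group into 3-bit groups: 011001000101011
  011 = 3
  001 = 1
  000 = 0
  101 = 5
  011 = 3
= 0o31053


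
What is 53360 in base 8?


Divide by 8 repeatedly:
53360 ÷ 8 = 6670 remainder 0
6670 ÷ 8 = 833 remainder 6
833 ÷ 8 = 104 remainder 1
104 ÷ 8 = 13 remainder 0
13 ÷ 8 = 1 remainder 5
1 ÷ 8 = 0 remainder 1
Reading remainders bottom-up:
= 0o150160


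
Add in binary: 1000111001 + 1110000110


Align and add column by column (LSB to MSB, carry propagating):
  01000111001
+ 01110000110
  -----------
  col 0: 1 + 0 + 0 (carry in) = 1 → bit 1, carry out 0
  col 1: 0 + 1 + 0 (carry in) = 1 → bit 1, carry out 0
  col 2: 0 + 1 + 0 (carry in) = 1 → bit 1, carry out 0
  col 3: 1 + 0 + 0 (carry in) = 1 → bit 1, carry out 0
  col 4: 1 + 0 + 0 (carry in) = 1 → bit 1, carry out 0
  col 5: 1 + 0 + 0 (carry in) = 1 → bit 1, carry out 0
  col 6: 0 + 0 + 0 (carry in) = 0 → bit 0, carry out 0
  col 7: 0 + 1 + 0 (carry in) = 1 → bit 1, carry out 0
  col 8: 0 + 1 + 0 (carry in) = 1 → bit 1, carry out 0
  col 9: 1 + 1 + 0 (carry in) = 2 → bit 0, carry out 1
  col 10: 0 + 0 + 1 (carry in) = 1 → bit 1, carry out 0
Reading bits MSB→LSB: 10110111111
Strip leading zeros: 10110111111
= 10110111111


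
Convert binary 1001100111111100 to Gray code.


Binary: 1001100111111100
Gray code: G = B XOR (B >> 1)
B >> 1 = 0100110011111110
1001100111111100 XOR 0100110011111110:
  1 XOR 0 = 1
  0 XOR 1 = 1
  0 XOR 0 = 0
  1 XOR 0 = 1
  1 XOR 1 = 0
  0 XOR 1 = 1
  0 XOR 0 = 0
  1 XOR 0 = 1
  1 XOR 1 = 0
  1 XOR 1 = 0
  1 XOR 1 = 0
  1 XOR 1 = 0
  1 XOR 1 = 0
  1 XOR 1 = 0
  0 XOR 1 = 1
  0 XOR 0 = 0
= 1101010100000010


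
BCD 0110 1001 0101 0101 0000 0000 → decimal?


Each 4-bit group → digit:
  0110 → 6
  1001 → 9
  0101 → 5
  0101 → 5
  0000 → 0
  0000 → 0
= 695500


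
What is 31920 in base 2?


Divide by 2 repeatedly:
31920 ÷ 2 = 15960 remainder 0
15960 ÷ 2 = 7980 remainder 0
7980 ÷ 2 = 3990 remainder 0
3990 ÷ 2 = 1995 remainder 0
1995 ÷ 2 = 997 remainder 1
997 ÷ 2 = 498 remainder 1
498 ÷ 2 = 249 remainder 0
249 ÷ 2 = 124 remainder 1
124 ÷ 2 = 62 remainder 0
62 ÷ 2 = 31 remainder 0
31 ÷ 2 = 15 remainder 1
15 ÷ 2 = 7 remainder 1
7 ÷ 2 = 3 remainder 1
3 ÷ 2 = 1 remainder 1
1 ÷ 2 = 0 remainder 1
Reading remainders bottom-up:
= 111110010110000


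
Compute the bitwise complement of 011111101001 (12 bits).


Original: 011111101001
Invert all bits:
  bit 0: 0 → 1
  bit 1: 1 → 0
  bit 2: 1 → 0
  bit 3: 1 → 0
  bit 4: 1 → 0
  bit 5: 1 → 0
  bit 6: 1 → 0
  bit 7: 0 → 1
  bit 8: 1 → 0
  bit 9: 0 → 1
  bit 10: 0 → 1
  bit 11: 1 → 0
= 100000010110


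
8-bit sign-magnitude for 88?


Sign bit: 0 (positive)
Magnitude: 88 = 1011000
= 01011000


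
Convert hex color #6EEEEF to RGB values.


Hex: #6EEEEF
R = 6E₁₆ = 110
G = EE₁₆ = 238
B = EF₁₆ = 239
= RGB(110, 238, 239)


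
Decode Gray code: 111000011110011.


Gray code: 111000011110011
MSB stays the same: 1
Each subsequent bit = prev_binary XOR current_gray:
  B[1] = 1 XOR 1 = 0
  B[2] = 0 XOR 1 = 1
  B[3] = 1 XOR 0 = 1
  B[4] = 1 XOR 0 = 1
  B[5] = 1 XOR 0 = 1
  B[6] = 1 XOR 0 = 1
  B[7] = 1 XOR 1 = 0
  B[8] = 0 XOR 1 = 1
  B[9] = 1 XOR 1 = 0
  B[10] = 0 XOR 1 = 1
  B[11] = 1 XOR 0 = 1
  B[12] = 1 XOR 0 = 1
  B[13] = 1 XOR 1 = 0
  B[14] = 0 XOR 1 = 1
= 101111101011101 (24413 decimal)


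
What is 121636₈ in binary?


Each octal digit → 3 binary bits:
  1 = 001
  2 = 010
  1 = 001
  6 = 110
  3 = 011
  6 = 110
Concatenate: 001 010 001 110 011 110
= 001010001110011110


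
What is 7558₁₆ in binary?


Each hex digit → 4 binary bits:
  7 = 0111
  5 = 0101
  5 = 0101
  8 = 1000
Concatenate: 0111 0101 0101 1000
= 0111010101011000


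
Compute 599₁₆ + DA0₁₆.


Align and add column by column (LSB to MSB, each column mod 16 with carry):
  0599
+ 0DA0
  ----
  col 0: 9(9) + 0(0) + 0 (carry in) = 9 → 9(9), carry out 0
  col 1: 9(9) + A(10) + 0 (carry in) = 19 → 3(3), carry out 1
  col 2: 5(5) + D(13) + 1 (carry in) = 19 → 3(3), carry out 1
  col 3: 0(0) + 0(0) + 1 (carry in) = 1 → 1(1), carry out 0
Reading digits MSB→LSB: 1339
Strip leading zeros: 1339
= 0x1339


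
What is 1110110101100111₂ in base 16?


Group into 4-bit nibbles: 1110110101100111
  1110 = E
  1101 = D
  0110 = 6
  0111 = 7
= 0xED67


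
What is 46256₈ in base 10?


Positional values:
Position 0: 6 × 8^0 = 6
Position 1: 5 × 8^1 = 40
Position 2: 2 × 8^2 = 128
Position 3: 6 × 8^3 = 3072
Position 4: 4 × 8^4 = 16384
Sum = 6 + 40 + 128 + 3072 + 16384
= 19630


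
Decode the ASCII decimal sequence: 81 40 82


Codes (decimal): 81 40 82
Per-code ASCII lookup:
  81  (range 65-90: uppercase, 81 - 65 = 16) → 'Q'
  40  (special character) → '('
  82  (range 65-90: uppercase, 82 - 65 = 17) → 'R'
= 'Q(R'


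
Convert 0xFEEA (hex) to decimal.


Positional values:
Position 0: A × 16^0 = 10 × 1 = 10
Position 1: E × 16^1 = 14 × 16 = 224
Position 2: E × 16^2 = 14 × 256 = 3584
Position 3: F × 16^3 = 15 × 4096 = 61440
Sum = 10 + 224 + 3584 + 61440
= 65258


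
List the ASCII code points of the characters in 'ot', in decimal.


String: 'ot'  (2 characters)
Per-character ASCII lookup:
  'o': lowercase starts at 97: 'o' = 97 + 14 = 111
  't': lowercase starts at 97: 't' = 97 + 19 = 116
= 111 116


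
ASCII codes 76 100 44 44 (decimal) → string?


Codes (decimal): 76 100 44 44
Per-code ASCII lookup:
  76  (range 65-90: uppercase, 76 - 65 = 11) → 'L'
  100  (range 97-122: lowercase, 100 - 97 = 3) → 'd'
  44  (special character) → ','
  44  (special character) → ','
= 'Ld,,'


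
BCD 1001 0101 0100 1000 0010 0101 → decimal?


Each 4-bit group → digit:
  1001 → 9
  0101 → 5
  0100 → 4
  1000 → 8
  0010 → 2
  0101 → 5
= 954825


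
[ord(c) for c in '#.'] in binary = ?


String: '#.'  (2 characters)
Per-character ASCII lookup:
  '#': special character: '#' = 35 → 100011
  '.': special character: '.' = 46 → 101110
= 100011 101110


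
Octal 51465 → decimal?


Positional values:
Position 0: 5 × 8^0 = 5
Position 1: 6 × 8^1 = 48
Position 2: 4 × 8^2 = 256
Position 3: 1 × 8^3 = 512
Position 4: 5 × 8^4 = 20480
Sum = 5 + 48 + 256 + 512 + 20480
= 21301


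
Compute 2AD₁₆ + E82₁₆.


Align and add column by column (LSB to MSB, each column mod 16 with carry):
  02AD
+ 0E82
  ----
  col 0: D(13) + 2(2) + 0 (carry in) = 15 → F(15), carry out 0
  col 1: A(10) + 8(8) + 0 (carry in) = 18 → 2(2), carry out 1
  col 2: 2(2) + E(14) + 1 (carry in) = 17 → 1(1), carry out 1
  col 3: 0(0) + 0(0) + 1 (carry in) = 1 → 1(1), carry out 0
Reading digits MSB→LSB: 112F
Strip leading zeros: 112F
= 0x112F


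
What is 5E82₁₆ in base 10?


Positional values:
Position 0: 2 × 16^0 = 2 × 1 = 2
Position 1: 8 × 16^1 = 8 × 16 = 128
Position 2: E × 16^2 = 14 × 256 = 3584
Position 3: 5 × 16^3 = 5 × 4096 = 20480
Sum = 2 + 128 + 3584 + 20480
= 24194


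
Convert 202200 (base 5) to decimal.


Positional values (base 5):
  0 × 5^0 = 0 × 1 = 0
  0 × 5^1 = 0 × 5 = 0
  2 × 5^2 = 2 × 25 = 50
  2 × 5^3 = 2 × 125 = 250
  0 × 5^4 = 0 × 625 = 0
  2 × 5^5 = 2 × 3125 = 6250
Sum = 0 + 0 + 50 + 250 + 0 + 6250
= 6550


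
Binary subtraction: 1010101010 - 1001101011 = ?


Align and subtract column by column (LSB to MSB, borrowing when needed):
  1010101010
- 1001101011
  ----------
  col 0: (0 - 0 borrow-in) - 1 → borrow from next column: (0+2) - 1 = 1, borrow out 1
  col 1: (1 - 1 borrow-in) - 1 → borrow from next column: (0+2) - 1 = 1, borrow out 1
  col 2: (0 - 1 borrow-in) - 0 → borrow from next column: (-1+2) - 0 = 1, borrow out 1
  col 3: (1 - 1 borrow-in) - 1 → borrow from next column: (0+2) - 1 = 1, borrow out 1
  col 4: (0 - 1 borrow-in) - 0 → borrow from next column: (-1+2) - 0 = 1, borrow out 1
  col 5: (1 - 1 borrow-in) - 1 → borrow from next column: (0+2) - 1 = 1, borrow out 1
  col 6: (0 - 1 borrow-in) - 1 → borrow from next column: (-1+2) - 1 = 0, borrow out 1
  col 7: (1 - 1 borrow-in) - 0 → 0 - 0 = 0, borrow out 0
  col 8: (0 - 0 borrow-in) - 0 → 0 - 0 = 0, borrow out 0
  col 9: (1 - 0 borrow-in) - 1 → 1 - 1 = 0, borrow out 0
Reading bits MSB→LSB: 0000111111
Strip leading zeros: 111111
= 111111


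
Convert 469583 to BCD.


Each digit → 4-bit binary:
  4 → 0100
  6 → 0110
  9 → 1001
  5 → 0101
  8 → 1000
  3 → 0011
= 0100 0110 1001 0101 1000 0011


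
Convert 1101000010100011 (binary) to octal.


Group into 3-bit groups: 001101000010100011
  001 = 1
  101 = 5
  000 = 0
  010 = 2
  100 = 4
  011 = 3
= 0o150243


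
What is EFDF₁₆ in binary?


Each hex digit → 4 binary bits:
  E = 1110
  F = 1111
  D = 1101
  F = 1111
Concatenate: 1110 1111 1101 1111
= 1110111111011111


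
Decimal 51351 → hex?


Divide by 16 repeatedly:
51351 ÷ 16 = 3209 remainder 7 (7)
3209 ÷ 16 = 200 remainder 9 (9)
200 ÷ 16 = 12 remainder 8 (8)
12 ÷ 16 = 0 remainder 12 (C)
Reading remainders bottom-up:
= 0xC897


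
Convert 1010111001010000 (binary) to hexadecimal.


Group into 4-bit nibbles: 1010111001010000
  1010 = A
  1110 = E
  0101 = 5
  0000 = 0
= 0xAE50


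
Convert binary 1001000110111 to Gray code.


Binary: 1001000110111
Gray code: G = B XOR (B >> 1)
B >> 1 = 0100100011011
1001000110111 XOR 0100100011011:
  1 XOR 0 = 1
  0 XOR 1 = 1
  0 XOR 0 = 0
  1 XOR 0 = 1
  0 XOR 1 = 1
  0 XOR 0 = 0
  0 XOR 0 = 0
  1 XOR 0 = 1
  1 XOR 1 = 0
  0 XOR 1 = 1
  1 XOR 0 = 1
  1 XOR 1 = 0
  1 XOR 1 = 0
= 1101100101100


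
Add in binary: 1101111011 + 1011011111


Align and add column by column (LSB to MSB, carry propagating):
  01101111011
+ 01011011111
  -----------
  col 0: 1 + 1 + 0 (carry in) = 2 → bit 0, carry out 1
  col 1: 1 + 1 + 1 (carry in) = 3 → bit 1, carry out 1
  col 2: 0 + 1 + 1 (carry in) = 2 → bit 0, carry out 1
  col 3: 1 + 1 + 1 (carry in) = 3 → bit 1, carry out 1
  col 4: 1 + 1 + 1 (carry in) = 3 → bit 1, carry out 1
  col 5: 1 + 0 + 1 (carry in) = 2 → bit 0, carry out 1
  col 6: 1 + 1 + 1 (carry in) = 3 → bit 1, carry out 1
  col 7: 0 + 1 + 1 (carry in) = 2 → bit 0, carry out 1
  col 8: 1 + 0 + 1 (carry in) = 2 → bit 0, carry out 1
  col 9: 1 + 1 + 1 (carry in) = 3 → bit 1, carry out 1
  col 10: 0 + 0 + 1 (carry in) = 1 → bit 1, carry out 0
Reading bits MSB→LSB: 11001011010
Strip leading zeros: 11001011010
= 11001011010


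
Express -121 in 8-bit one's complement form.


Original: 01111001
Invert all bits:
  bit 0: 0 → 1
  bit 1: 1 → 0
  bit 2: 1 → 0
  bit 3: 1 → 0
  bit 4: 1 → 0
  bit 5: 0 → 1
  bit 6: 0 → 1
  bit 7: 1 → 0
= 10000110


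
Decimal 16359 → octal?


Divide by 8 repeatedly:
16359 ÷ 8 = 2044 remainder 7
2044 ÷ 8 = 255 remainder 4
255 ÷ 8 = 31 remainder 7
31 ÷ 8 = 3 remainder 7
3 ÷ 8 = 0 remainder 3
Reading remainders bottom-up:
= 0o37747


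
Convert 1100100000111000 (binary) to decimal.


Positional values:
Bit 3: 1 × 2^3 = 8
Bit 4: 1 × 2^4 = 16
Bit 5: 1 × 2^5 = 32
Bit 11: 1 × 2^11 = 2048
Bit 14: 1 × 2^14 = 16384
Bit 15: 1 × 2^15 = 32768
Sum = 8 + 16 + 32 + 2048 + 16384 + 32768
= 51256


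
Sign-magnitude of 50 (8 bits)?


Sign bit: 0 (positive)
Magnitude: 50 = 0110010
= 00110010


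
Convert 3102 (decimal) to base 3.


Divide by 3 repeatedly:
3102 ÷ 3 = 1034 remainder 0
1034 ÷ 3 = 344 remainder 2
344 ÷ 3 = 114 remainder 2
114 ÷ 3 = 38 remainder 0
38 ÷ 3 = 12 remainder 2
12 ÷ 3 = 4 remainder 0
4 ÷ 3 = 1 remainder 1
1 ÷ 3 = 0 remainder 1
Reading remainders bottom-up:
= 11020220


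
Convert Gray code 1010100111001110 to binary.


Gray code: 1010100111001110
MSB stays the same: 1
Each subsequent bit = prev_binary XOR current_gray:
  B[1] = 1 XOR 0 = 1
  B[2] = 1 XOR 1 = 0
  B[3] = 0 XOR 0 = 0
  B[4] = 0 XOR 1 = 1
  B[5] = 1 XOR 0 = 1
  B[6] = 1 XOR 0 = 1
  B[7] = 1 XOR 1 = 0
  B[8] = 0 XOR 1 = 1
  B[9] = 1 XOR 1 = 0
  B[10] = 0 XOR 0 = 0
  B[11] = 0 XOR 0 = 0
  B[12] = 0 XOR 1 = 1
  B[13] = 1 XOR 1 = 0
  B[14] = 0 XOR 1 = 1
  B[15] = 1 XOR 0 = 1
= 1100111010001011 (52875 decimal)


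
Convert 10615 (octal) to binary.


Each octal digit → 3 binary bits:
  1 = 001
  0 = 000
  6 = 110
  1 = 001
  5 = 101
Concatenate: 001 000 110 001 101
= 001000110001101


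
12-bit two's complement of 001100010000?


Original: 001100010000
Step 1 - Invert all bits: 110011101111
Step 2 - Add 1: 110011101111 + 1
= 110011110000 (represents -784)


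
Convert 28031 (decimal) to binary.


Divide by 2 repeatedly:
28031 ÷ 2 = 14015 remainder 1
14015 ÷ 2 = 7007 remainder 1
7007 ÷ 2 = 3503 remainder 1
3503 ÷ 2 = 1751 remainder 1
1751 ÷ 2 = 875 remainder 1
875 ÷ 2 = 437 remainder 1
437 ÷ 2 = 218 remainder 1
218 ÷ 2 = 109 remainder 0
109 ÷ 2 = 54 remainder 1
54 ÷ 2 = 27 remainder 0
27 ÷ 2 = 13 remainder 1
13 ÷ 2 = 6 remainder 1
6 ÷ 2 = 3 remainder 0
3 ÷ 2 = 1 remainder 1
1 ÷ 2 = 0 remainder 1
Reading remainders bottom-up:
= 110110101111111


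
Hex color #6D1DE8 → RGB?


Hex: #6D1DE8
R = 6D₁₆ = 109
G = 1D₁₆ = 29
B = E8₁₆ = 232
= RGB(109, 29, 232)


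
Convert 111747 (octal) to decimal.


Positional values:
Position 0: 7 × 8^0 = 7
Position 1: 4 × 8^1 = 32
Position 2: 7 × 8^2 = 448
Position 3: 1 × 8^3 = 512
Position 4: 1 × 8^4 = 4096
Position 5: 1 × 8^5 = 32768
Sum = 7 + 32 + 448 + 512 + 4096 + 32768
= 37863


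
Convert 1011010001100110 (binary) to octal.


Group into 3-bit groups: 001011010001100110
  001 = 1
  011 = 3
  010 = 2
  001 = 1
  100 = 4
  110 = 6
= 0o132146


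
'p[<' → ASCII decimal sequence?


String: 'p[<'  (3 characters)
Per-character ASCII lookup:
  'p': lowercase starts at 97: 'p' = 97 + 15 = 112
  '[': special character: '[' = 91
  '<': special character: '<' = 60
= 112 91 60


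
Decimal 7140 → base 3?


Divide by 3 repeatedly:
7140 ÷ 3 = 2380 remainder 0
2380 ÷ 3 = 793 remainder 1
793 ÷ 3 = 264 remainder 1
264 ÷ 3 = 88 remainder 0
88 ÷ 3 = 29 remainder 1
29 ÷ 3 = 9 remainder 2
9 ÷ 3 = 3 remainder 0
3 ÷ 3 = 1 remainder 0
1 ÷ 3 = 0 remainder 1
Reading remainders bottom-up:
= 100210110


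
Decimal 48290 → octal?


Divide by 8 repeatedly:
48290 ÷ 8 = 6036 remainder 2
6036 ÷ 8 = 754 remainder 4
754 ÷ 8 = 94 remainder 2
94 ÷ 8 = 11 remainder 6
11 ÷ 8 = 1 remainder 3
1 ÷ 8 = 0 remainder 1
Reading remainders bottom-up:
= 0o136242


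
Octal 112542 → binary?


Each octal digit → 3 binary bits:
  1 = 001
  1 = 001
  2 = 010
  5 = 101
  4 = 100
  2 = 010
Concatenate: 001 001 010 101 100 010
= 001001010101100010


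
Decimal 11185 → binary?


Divide by 2 repeatedly:
11185 ÷ 2 = 5592 remainder 1
5592 ÷ 2 = 2796 remainder 0
2796 ÷ 2 = 1398 remainder 0
1398 ÷ 2 = 699 remainder 0
699 ÷ 2 = 349 remainder 1
349 ÷ 2 = 174 remainder 1
174 ÷ 2 = 87 remainder 0
87 ÷ 2 = 43 remainder 1
43 ÷ 2 = 21 remainder 1
21 ÷ 2 = 10 remainder 1
10 ÷ 2 = 5 remainder 0
5 ÷ 2 = 2 remainder 1
2 ÷ 2 = 1 remainder 0
1 ÷ 2 = 0 remainder 1
Reading remainders bottom-up:
= 10101110110001


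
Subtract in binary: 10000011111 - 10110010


Align and subtract column by column (LSB to MSB, borrowing when needed):
  10000011111
- 00010110010
  -----------
  col 0: (1 - 0 borrow-in) - 0 → 1 - 0 = 1, borrow out 0
  col 1: (1 - 0 borrow-in) - 1 → 1 - 1 = 0, borrow out 0
  col 2: (1 - 0 borrow-in) - 0 → 1 - 0 = 1, borrow out 0
  col 3: (1 - 0 borrow-in) - 0 → 1 - 0 = 1, borrow out 0
  col 4: (1 - 0 borrow-in) - 1 → 1 - 1 = 0, borrow out 0
  col 5: (0 - 0 borrow-in) - 1 → borrow from next column: (0+2) - 1 = 1, borrow out 1
  col 6: (0 - 1 borrow-in) - 0 → borrow from next column: (-1+2) - 0 = 1, borrow out 1
  col 7: (0 - 1 borrow-in) - 1 → borrow from next column: (-1+2) - 1 = 0, borrow out 1
  col 8: (0 - 1 borrow-in) - 0 → borrow from next column: (-1+2) - 0 = 1, borrow out 1
  col 9: (0 - 1 borrow-in) - 0 → borrow from next column: (-1+2) - 0 = 1, borrow out 1
  col 10: (1 - 1 borrow-in) - 0 → 0 - 0 = 0, borrow out 0
Reading bits MSB→LSB: 01101101101
Strip leading zeros: 1101101101
= 1101101101


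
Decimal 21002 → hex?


Divide by 16 repeatedly:
21002 ÷ 16 = 1312 remainder 10 (A)
1312 ÷ 16 = 82 remainder 0 (0)
82 ÷ 16 = 5 remainder 2 (2)
5 ÷ 16 = 0 remainder 5 (5)
Reading remainders bottom-up:
= 0x520A


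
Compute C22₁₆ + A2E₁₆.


Align and add column by column (LSB to MSB, each column mod 16 with carry):
  0C22
+ 0A2E
  ----
  col 0: 2(2) + E(14) + 0 (carry in) = 16 → 0(0), carry out 1
  col 1: 2(2) + 2(2) + 1 (carry in) = 5 → 5(5), carry out 0
  col 2: C(12) + A(10) + 0 (carry in) = 22 → 6(6), carry out 1
  col 3: 0(0) + 0(0) + 1 (carry in) = 1 → 1(1), carry out 0
Reading digits MSB→LSB: 1650
Strip leading zeros: 1650
= 0x1650


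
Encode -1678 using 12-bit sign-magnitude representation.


Sign bit: 1 (negative)
Magnitude: 1678 = 11010001110
= 111010001110


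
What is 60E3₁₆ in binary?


Each hex digit → 4 binary bits:
  6 = 0110
  0 = 0000
  E = 1110
  3 = 0011
Concatenate: 0110 0000 1110 0011
= 0110000011100011


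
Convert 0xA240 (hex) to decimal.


Positional values:
Position 0: 0 × 16^0 = 0 × 1 = 0
Position 1: 4 × 16^1 = 4 × 16 = 64
Position 2: 2 × 16^2 = 2 × 256 = 512
Position 3: A × 16^3 = 10 × 4096 = 40960
Sum = 0 + 64 + 512 + 40960
= 41536


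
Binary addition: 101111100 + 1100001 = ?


Align and add column by column (LSB to MSB, carry propagating):
  0101111100
+ 0001100001
  ----------
  col 0: 0 + 1 + 0 (carry in) = 1 → bit 1, carry out 0
  col 1: 0 + 0 + 0 (carry in) = 0 → bit 0, carry out 0
  col 2: 1 + 0 + 0 (carry in) = 1 → bit 1, carry out 0
  col 3: 1 + 0 + 0 (carry in) = 1 → bit 1, carry out 0
  col 4: 1 + 0 + 0 (carry in) = 1 → bit 1, carry out 0
  col 5: 1 + 1 + 0 (carry in) = 2 → bit 0, carry out 1
  col 6: 1 + 1 + 1 (carry in) = 3 → bit 1, carry out 1
  col 7: 0 + 0 + 1 (carry in) = 1 → bit 1, carry out 0
  col 8: 1 + 0 + 0 (carry in) = 1 → bit 1, carry out 0
  col 9: 0 + 0 + 0 (carry in) = 0 → bit 0, carry out 0
Reading bits MSB→LSB: 0111011101
Strip leading zeros: 111011101
= 111011101


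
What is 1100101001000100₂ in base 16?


Group into 4-bit nibbles: 1100101001000100
  1100 = C
  1010 = A
  0100 = 4
  0100 = 4
= 0xCA44


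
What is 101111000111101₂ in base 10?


Positional values:
Bit 0: 1 × 2^0 = 1
Bit 2: 1 × 2^2 = 4
Bit 3: 1 × 2^3 = 8
Bit 4: 1 × 2^4 = 16
Bit 5: 1 × 2^5 = 32
Bit 9: 1 × 2^9 = 512
Bit 10: 1 × 2^10 = 1024
Bit 11: 1 × 2^11 = 2048
Bit 12: 1 × 2^12 = 4096
Bit 14: 1 × 2^14 = 16384
Sum = 1 + 4 + 8 + 16 + 32 + 512 + 1024 + 2048 + 4096 + 16384
= 24125


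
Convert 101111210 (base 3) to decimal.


Positional values (base 3):
  0 × 3^0 = 0 × 1 = 0
  1 × 3^1 = 1 × 3 = 3
  2 × 3^2 = 2 × 9 = 18
  1 × 3^3 = 1 × 27 = 27
  1 × 3^4 = 1 × 81 = 81
  1 × 3^5 = 1 × 243 = 243
  1 × 3^6 = 1 × 729 = 729
  0 × 3^7 = 0 × 2187 = 0
  1 × 3^8 = 1 × 6561 = 6561
Sum = 0 + 3 + 18 + 27 + 81 + 243 + 729 + 0 + 6561
= 7662


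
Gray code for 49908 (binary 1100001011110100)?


Binary: 1100001011110100
Gray code: G = B XOR (B >> 1)
B >> 1 = 0110000101111010
1100001011110100 XOR 0110000101111010:
  1 XOR 0 = 1
  1 XOR 1 = 0
  0 XOR 1 = 1
  0 XOR 0 = 0
  0 XOR 0 = 0
  0 XOR 0 = 0
  1 XOR 0 = 1
  0 XOR 1 = 1
  1 XOR 0 = 1
  1 XOR 1 = 0
  1 XOR 1 = 0
  1 XOR 1 = 0
  0 XOR 1 = 1
  1 XOR 0 = 1
  0 XOR 1 = 1
  0 XOR 0 = 0
= 1010001110001110


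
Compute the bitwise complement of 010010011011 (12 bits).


Original: 010010011011
Invert all bits:
  bit 0: 0 → 1
  bit 1: 1 → 0
  bit 2: 0 → 1
  bit 3: 0 → 1
  bit 4: 1 → 0
  bit 5: 0 → 1
  bit 6: 0 → 1
  bit 7: 1 → 0
  bit 8: 1 → 0
  bit 9: 0 → 1
  bit 10: 1 → 0
  bit 11: 1 → 0
= 101101100100


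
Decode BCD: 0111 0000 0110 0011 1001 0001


Each 4-bit group → digit:
  0111 → 7
  0000 → 0
  0110 → 6
  0011 → 3
  1001 → 9
  0001 → 1
= 706391


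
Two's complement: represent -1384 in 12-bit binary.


Original: 010101101000
Step 1 - Invert all bits: 101010010111
Step 2 - Add 1: 101010010111 + 1
= 101010011000 (represents -1384)


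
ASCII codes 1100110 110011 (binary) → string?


Codes (binary): 1100110 110011
Per-code ASCII lookup:
  1100110 = 102  (range 97-122: lowercase, 102 - 97 = 5) → 'f'
  110011 = 51  (range 48-57: digits, 51 - 48 = 3) → '3'
= 'f3'


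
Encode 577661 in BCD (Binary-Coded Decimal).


Each digit → 4-bit binary:
  5 → 0101
  7 → 0111
  7 → 0111
  6 → 0110
  6 → 0110
  1 → 0001
= 0101 0111 0111 0110 0110 0001


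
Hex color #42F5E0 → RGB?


Hex: #42F5E0
R = 42₁₆ = 66
G = F5₁₆ = 245
B = E0₁₆ = 224
= RGB(66, 245, 224)


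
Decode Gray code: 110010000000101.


Gray code: 110010000000101
MSB stays the same: 1
Each subsequent bit = prev_binary XOR current_gray:
  B[1] = 1 XOR 1 = 0
  B[2] = 0 XOR 0 = 0
  B[3] = 0 XOR 0 = 0
  B[4] = 0 XOR 1 = 1
  B[5] = 1 XOR 0 = 1
  B[6] = 1 XOR 0 = 1
  B[7] = 1 XOR 0 = 1
  B[8] = 1 XOR 0 = 1
  B[9] = 1 XOR 0 = 1
  B[10] = 1 XOR 0 = 1
  B[11] = 1 XOR 0 = 1
  B[12] = 1 XOR 1 = 0
  B[13] = 0 XOR 0 = 0
  B[14] = 0 XOR 1 = 1
= 100011111111001 (18425 decimal)


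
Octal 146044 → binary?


Each octal digit → 3 binary bits:
  1 = 001
  4 = 100
  6 = 110
  0 = 000
  4 = 100
  4 = 100
Concatenate: 001 100 110 000 100 100
= 001100110000100100


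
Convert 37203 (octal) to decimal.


Positional values:
Position 0: 3 × 8^0 = 3
Position 1: 0 × 8^1 = 0
Position 2: 2 × 8^2 = 128
Position 3: 7 × 8^3 = 3584
Position 4: 3 × 8^4 = 12288
Sum = 3 + 0 + 128 + 3584 + 12288
= 16003


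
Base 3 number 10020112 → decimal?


Positional values (base 3):
  2 × 3^0 = 2 × 1 = 2
  1 × 3^1 = 1 × 3 = 3
  1 × 3^2 = 1 × 9 = 9
  0 × 3^3 = 0 × 27 = 0
  2 × 3^4 = 2 × 81 = 162
  0 × 3^5 = 0 × 243 = 0
  0 × 3^6 = 0 × 729 = 0
  1 × 3^7 = 1 × 2187 = 2187
Sum = 2 + 3 + 9 + 0 + 162 + 0 + 0 + 2187
= 2363


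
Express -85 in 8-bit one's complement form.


Original: 01010101
Invert all bits:
  bit 0: 0 → 1
  bit 1: 1 → 0
  bit 2: 0 → 1
  bit 3: 1 → 0
  bit 4: 0 → 1
  bit 5: 1 → 0
  bit 6: 0 → 1
  bit 7: 1 → 0
= 10101010


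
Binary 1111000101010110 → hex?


Group into 4-bit nibbles: 1111000101010110
  1111 = F
  0001 = 1
  0101 = 5
  0110 = 6
= 0xF156


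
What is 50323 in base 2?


Divide by 2 repeatedly:
50323 ÷ 2 = 25161 remainder 1
25161 ÷ 2 = 12580 remainder 1
12580 ÷ 2 = 6290 remainder 0
6290 ÷ 2 = 3145 remainder 0
3145 ÷ 2 = 1572 remainder 1
1572 ÷ 2 = 786 remainder 0
786 ÷ 2 = 393 remainder 0
393 ÷ 2 = 196 remainder 1
196 ÷ 2 = 98 remainder 0
98 ÷ 2 = 49 remainder 0
49 ÷ 2 = 24 remainder 1
24 ÷ 2 = 12 remainder 0
12 ÷ 2 = 6 remainder 0
6 ÷ 2 = 3 remainder 0
3 ÷ 2 = 1 remainder 1
1 ÷ 2 = 0 remainder 1
Reading remainders bottom-up:
= 1100010010010011


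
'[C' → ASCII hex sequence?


String: '[C'  (2 characters)
Per-character ASCII lookup:
  '[': special character: '[' = 91 → 0x5B
  'C': uppercase starts at 65: 'C' = 65 + 2 = 67 → 0x43
= 0x5B 0x43


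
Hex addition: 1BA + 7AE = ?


Align and add column by column (LSB to MSB, each column mod 16 with carry):
  01BA
+ 07AE
  ----
  col 0: A(10) + E(14) + 0 (carry in) = 24 → 8(8), carry out 1
  col 1: B(11) + A(10) + 1 (carry in) = 22 → 6(6), carry out 1
  col 2: 1(1) + 7(7) + 1 (carry in) = 9 → 9(9), carry out 0
  col 3: 0(0) + 0(0) + 0 (carry in) = 0 → 0(0), carry out 0
Reading digits MSB→LSB: 0968
Strip leading zeros: 968
= 0x968


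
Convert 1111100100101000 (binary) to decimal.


Positional values:
Bit 3: 1 × 2^3 = 8
Bit 5: 1 × 2^5 = 32
Bit 8: 1 × 2^8 = 256
Bit 11: 1 × 2^11 = 2048
Bit 12: 1 × 2^12 = 4096
Bit 13: 1 × 2^13 = 8192
Bit 14: 1 × 2^14 = 16384
Bit 15: 1 × 2^15 = 32768
Sum = 8 + 32 + 256 + 2048 + 4096 + 8192 + 16384 + 32768
= 63784


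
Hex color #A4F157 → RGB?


Hex: #A4F157
R = A4₁₆ = 164
G = F1₁₆ = 241
B = 57₁₆ = 87
= RGB(164, 241, 87)


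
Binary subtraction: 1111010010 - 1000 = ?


Align and subtract column by column (LSB to MSB, borrowing when needed):
  1111010010
- 0000001000
  ----------
  col 0: (0 - 0 borrow-in) - 0 → 0 - 0 = 0, borrow out 0
  col 1: (1 - 0 borrow-in) - 0 → 1 - 0 = 1, borrow out 0
  col 2: (0 - 0 borrow-in) - 0 → 0 - 0 = 0, borrow out 0
  col 3: (0 - 0 borrow-in) - 1 → borrow from next column: (0+2) - 1 = 1, borrow out 1
  col 4: (1 - 1 borrow-in) - 0 → 0 - 0 = 0, borrow out 0
  col 5: (0 - 0 borrow-in) - 0 → 0 - 0 = 0, borrow out 0
  col 6: (1 - 0 borrow-in) - 0 → 1 - 0 = 1, borrow out 0
  col 7: (1 - 0 borrow-in) - 0 → 1 - 0 = 1, borrow out 0
  col 8: (1 - 0 borrow-in) - 0 → 1 - 0 = 1, borrow out 0
  col 9: (1 - 0 borrow-in) - 0 → 1 - 0 = 1, borrow out 0
Reading bits MSB→LSB: 1111001010
Strip leading zeros: 1111001010
= 1111001010


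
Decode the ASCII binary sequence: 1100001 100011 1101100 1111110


Codes (binary): 1100001 100011 1101100 1111110
Per-code ASCII lookup:
  1100001 = 97  (range 97-122: lowercase, 97 - 97 = 0) → 'a'
  100011 = 35  (special character) → '#'
  1101100 = 108  (range 97-122: lowercase, 108 - 97 = 11) → 'l'
  1111110 = 126  (special character) → '~'
= 'a#l~'


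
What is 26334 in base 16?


Divide by 16 repeatedly:
26334 ÷ 16 = 1645 remainder 14 (E)
1645 ÷ 16 = 102 remainder 13 (D)
102 ÷ 16 = 6 remainder 6 (6)
6 ÷ 16 = 0 remainder 6 (6)
Reading remainders bottom-up:
= 0x66DE


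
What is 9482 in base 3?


Divide by 3 repeatedly:
9482 ÷ 3 = 3160 remainder 2
3160 ÷ 3 = 1053 remainder 1
1053 ÷ 3 = 351 remainder 0
351 ÷ 3 = 117 remainder 0
117 ÷ 3 = 39 remainder 0
39 ÷ 3 = 13 remainder 0
13 ÷ 3 = 4 remainder 1
4 ÷ 3 = 1 remainder 1
1 ÷ 3 = 0 remainder 1
Reading remainders bottom-up:
= 111000012


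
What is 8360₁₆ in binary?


Each hex digit → 4 binary bits:
  8 = 1000
  3 = 0011
  6 = 0110
  0 = 0000
Concatenate: 1000 0011 0110 0000
= 1000001101100000


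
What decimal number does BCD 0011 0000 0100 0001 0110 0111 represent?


Each 4-bit group → digit:
  0011 → 3
  0000 → 0
  0100 → 4
  0001 → 1
  0110 → 6
  0111 → 7
= 304167


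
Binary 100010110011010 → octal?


Group into 3-bit groups: 100010110011010
  100 = 4
  010 = 2
  110 = 6
  011 = 3
  010 = 2
= 0o42632


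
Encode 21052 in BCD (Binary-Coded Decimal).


Each digit → 4-bit binary:
  2 → 0010
  1 → 0001
  0 → 0000
  5 → 0101
  2 → 0010
= 0010 0001 0000 0101 0010


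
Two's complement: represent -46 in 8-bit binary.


Original: 00101110
Step 1 - Invert all bits: 11010001
Step 2 - Add 1: 11010001 + 1
= 11010010 (represents -46)


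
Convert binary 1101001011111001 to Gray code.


Binary: 1101001011111001
Gray code: G = B XOR (B >> 1)
B >> 1 = 0110100101111100
1101001011111001 XOR 0110100101111100:
  1 XOR 0 = 1
  1 XOR 1 = 0
  0 XOR 1 = 1
  1 XOR 0 = 1
  0 XOR 1 = 1
  0 XOR 0 = 0
  1 XOR 0 = 1
  0 XOR 1 = 1
  1 XOR 0 = 1
  1 XOR 1 = 0
  1 XOR 1 = 0
  1 XOR 1 = 0
  1 XOR 1 = 0
  0 XOR 1 = 1
  0 XOR 0 = 0
  1 XOR 0 = 1
= 1011101110000101


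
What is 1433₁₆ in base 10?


Positional values:
Position 0: 3 × 16^0 = 3 × 1 = 3
Position 1: 3 × 16^1 = 3 × 16 = 48
Position 2: 4 × 16^2 = 4 × 256 = 1024
Position 3: 1 × 16^3 = 1 × 4096 = 4096
Sum = 3 + 48 + 1024 + 4096
= 5171


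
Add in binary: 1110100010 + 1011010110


Align and add column by column (LSB to MSB, carry propagating):
  01110100010
+ 01011010110
  -----------
  col 0: 0 + 0 + 0 (carry in) = 0 → bit 0, carry out 0
  col 1: 1 + 1 + 0 (carry in) = 2 → bit 0, carry out 1
  col 2: 0 + 1 + 1 (carry in) = 2 → bit 0, carry out 1
  col 3: 0 + 0 + 1 (carry in) = 1 → bit 1, carry out 0
  col 4: 0 + 1 + 0 (carry in) = 1 → bit 1, carry out 0
  col 5: 1 + 0 + 0 (carry in) = 1 → bit 1, carry out 0
  col 6: 0 + 1 + 0 (carry in) = 1 → bit 1, carry out 0
  col 7: 1 + 1 + 0 (carry in) = 2 → bit 0, carry out 1
  col 8: 1 + 0 + 1 (carry in) = 2 → bit 0, carry out 1
  col 9: 1 + 1 + 1 (carry in) = 3 → bit 1, carry out 1
  col 10: 0 + 0 + 1 (carry in) = 1 → bit 1, carry out 0
Reading bits MSB→LSB: 11001111000
Strip leading zeros: 11001111000
= 11001111000
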